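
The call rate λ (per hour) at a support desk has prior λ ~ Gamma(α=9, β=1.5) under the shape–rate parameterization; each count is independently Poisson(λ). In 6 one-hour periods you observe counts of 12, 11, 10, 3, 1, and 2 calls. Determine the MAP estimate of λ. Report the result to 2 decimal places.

λ̂_MAP = 6.27

Σxᵢ = 12+11+10+3+1+2 = 39, with n = 6.
Posterior ∝ λ^8e^(−1.5λ) · λ^39e^(−6λ) = λ^47e^(−7.5λ), i.e. Gamma(shape=48, rate=7.5).
The mode of a Gamma(a, b) with a ≥ 1 (shape–rate) is (a−1)/b = 47/7.5 ≈ 6.27.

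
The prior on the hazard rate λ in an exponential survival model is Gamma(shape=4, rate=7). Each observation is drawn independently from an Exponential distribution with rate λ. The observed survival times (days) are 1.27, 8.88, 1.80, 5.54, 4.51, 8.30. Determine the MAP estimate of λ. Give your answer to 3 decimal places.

The Exponential(rate=λ) likelihood is ∝ λ^n e^(−λΣtᵢ). Here n = 6 and Σtᵢ = 1.27 + 8.88 + 1.80 + 5.54 + 4.51 + 8.30 = 30.30.
Posterior ∝ λ^3e^(−7λ) · λ^6e^(−30.30λ) = λ^9e^(−37.30λ), i.e. Gamma(10, 37.30).
Mode = (a−1)/b = 9/37.30 ≈ 0.241.

λ̂_MAP = 0.241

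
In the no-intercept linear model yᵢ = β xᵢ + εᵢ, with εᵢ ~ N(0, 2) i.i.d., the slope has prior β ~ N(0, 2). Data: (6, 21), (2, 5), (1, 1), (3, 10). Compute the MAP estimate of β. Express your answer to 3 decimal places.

β̂_MAP = 3.275

log p(β | y) = −Σ(yᵢ − βxᵢ)²/(2·2) − β²/(2·2) + const.
Setting the derivative to zero: Σxᵢ(yᵢ − βxᵢ)/2 − β/2 = 0, so β = Σxᵢyᵢ / (Σxᵢ² + σ²/τ²).
Σxᵢyᵢ = 6·21 + 2·5 + 1·1 + 3·10 = 167; Σxᵢ² = 50; σ²/τ² = 1.
β̂_MAP = 167 / (50 + 1) = 167/51 ≈ 3.275.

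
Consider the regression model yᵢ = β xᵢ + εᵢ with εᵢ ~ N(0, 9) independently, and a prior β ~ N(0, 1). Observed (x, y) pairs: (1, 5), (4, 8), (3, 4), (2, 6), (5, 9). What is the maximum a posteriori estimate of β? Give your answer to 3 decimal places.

log p(β | y) = −Σ(yᵢ − βxᵢ)²/(2·9) − β²/(2·1) + const.
Setting the derivative to zero: Σxᵢ(yᵢ − βxᵢ)/9 − β/1 = 0, so β = Σxᵢyᵢ / (Σxᵢ² + σ²/τ²).
Σxᵢyᵢ = 1·5 + 4·8 + 3·4 + 2·6 + 5·9 = 106; Σxᵢ² = 55; σ²/τ² = 9.
β̂_MAP = 106 / (55 + 9) = 106/64 ≈ 1.656.

β̂_MAP = 1.656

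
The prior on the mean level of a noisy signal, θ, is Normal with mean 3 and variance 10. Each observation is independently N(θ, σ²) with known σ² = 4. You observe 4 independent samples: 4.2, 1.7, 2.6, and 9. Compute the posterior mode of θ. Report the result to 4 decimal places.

n = 4; x̄ = (4.2 + 1.7 + 2.6 + 9)/4 = 17.5/4 = 4.375.
For a Normal prior and Normal likelihood with known variance, the posterior is Normal; its mode equals its mean, the precision-weighted average.
Prior precision 1/σ₀² = 1/10 = 0.1; data precision n/σ² = 4/4 = 1.
θ̂ = (0.1·3 + 1·4.375) / (0.1 + 1) = 4.675/1.1 = 4.2500.

θ̂_MAP = 4.2500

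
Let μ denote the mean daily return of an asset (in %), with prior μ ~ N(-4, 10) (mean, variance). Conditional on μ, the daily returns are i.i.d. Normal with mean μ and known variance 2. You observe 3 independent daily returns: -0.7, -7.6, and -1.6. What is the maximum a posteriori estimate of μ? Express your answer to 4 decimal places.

μ̂_MAP = -3.3438

n = 3; x̄ = ((-0.7) + (-7.6) + (-1.6))/3 = -9.9/3 = -3.3.
For a Normal prior and Normal likelihood with known variance, the posterior is Normal; its mode equals its mean, the precision-weighted average.
Prior precision 1/σ₀² = 1/10 = 0.1; data precision n/σ² = 3/2 = 1.5.
μ̂ = (0.1·(-4) + 1.5·(-3.3)) / (0.1 + 1.5) = (-5.35)/1.6 = -3.34375 ≈ -3.3438.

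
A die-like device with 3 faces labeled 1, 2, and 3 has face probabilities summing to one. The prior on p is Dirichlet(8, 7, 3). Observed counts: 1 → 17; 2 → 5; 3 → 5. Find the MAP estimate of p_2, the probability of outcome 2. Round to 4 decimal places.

The posterior is Dirichlet(αᵢ + nᵢ) = Dirichlet(25, 12, 8).
For a Dirichlet(a₁,…,a_K) with all aᵢ > 1, the mode has j-th component (aⱼ − 1)/(Σaᵢ − K).
Here Σaᵢ = 45 and K = 3, so p_2 = (12 − 1)/(45 − 3) = 11/42 ≈ 0.2619.

MAP estimate: 0.2619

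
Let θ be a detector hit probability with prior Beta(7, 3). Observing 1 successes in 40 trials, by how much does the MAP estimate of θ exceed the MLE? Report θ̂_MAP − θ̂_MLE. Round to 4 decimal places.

MAP − MLE = 0.1208

Posterior is Beta(8, 42); MAP = (8−1)/(50−2) = 7/48 ≈ 0.14583.
MLE ignores the prior: θ̂_MLE = k/n = 1/40 ≈ 0.02500.
Difference = 7/48 − 1/40 = 29/240 ≈ 0.1208.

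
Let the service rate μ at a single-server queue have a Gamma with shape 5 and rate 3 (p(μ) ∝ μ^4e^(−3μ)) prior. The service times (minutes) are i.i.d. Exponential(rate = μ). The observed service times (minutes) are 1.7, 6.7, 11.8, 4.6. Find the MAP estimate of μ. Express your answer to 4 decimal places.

The Exponential(rate=μ) likelihood is ∝ μ^n e^(−μΣtᵢ). Here n = 4 and Σtᵢ = 1.7 + 6.7 + 11.8 + 4.6 = 24.8.
Posterior ∝ μ^4e^(−3μ) · μ^4e^(−24.8μ) = μ^8e^(−27.8μ), i.e. Gamma(9, 27.8).
Mode = (a−1)/b = 8/27.8 ≈ 0.2878.

μ̂_MAP = 0.2878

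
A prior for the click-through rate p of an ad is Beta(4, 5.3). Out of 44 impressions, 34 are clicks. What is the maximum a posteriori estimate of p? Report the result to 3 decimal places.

p̂_MAP = 0.721

Prior: Beta(4, 5.3).
Data: 34 successes in 44 trials. The binomial likelihood contributes p^34(1−p)^10, so the posterior is Beta(4+34, 5.3+10) = Beta(38, 15.3).
For Beta(a, b) with a, b > 1 the mode is (a−1)/(a+b−2) = 37/51.3 ≈ 0.721.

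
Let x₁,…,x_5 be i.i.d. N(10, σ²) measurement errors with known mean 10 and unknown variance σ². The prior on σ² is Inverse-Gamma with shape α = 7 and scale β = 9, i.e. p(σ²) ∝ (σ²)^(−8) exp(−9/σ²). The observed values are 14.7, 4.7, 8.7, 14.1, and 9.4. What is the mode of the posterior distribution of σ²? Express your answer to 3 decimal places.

σ̂²_MAP = 4.145

Sum of squared deviations about the known mean: SS = (14.7−10)² + (4.7−10)² + (8.7−10)² + (14.1−10)² + (9.4−10)² = 69.04.
The Normal likelihood contributes (σ²)^(−n/2) exp(−SS/(2σ²)), so the posterior is Inverse-Gamma(α + n/2, β + SS/2) = Inverse-Gamma(9.5, 43.52).
The mode of Inverse-Gamma(a, b) is b/(a+1) = 43.52/10.5 ≈ 4.145.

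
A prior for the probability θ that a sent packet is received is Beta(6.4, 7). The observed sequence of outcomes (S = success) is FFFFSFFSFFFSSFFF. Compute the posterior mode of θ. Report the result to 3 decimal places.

θ̂_MAP = 0.343

Prior: Beta(6.4, 7).
Data: 4 successes in 16 trials (from the sequence). The binomial likelihood contributes θ^4(1−θ)^12, so the posterior is Beta(6.4+4, 7+12) = Beta(10.4, 19).
For Beta(a, b) with a, b > 1 the mode is (a−1)/(a+b−2) = 9.4/27.4 ≈ 0.343.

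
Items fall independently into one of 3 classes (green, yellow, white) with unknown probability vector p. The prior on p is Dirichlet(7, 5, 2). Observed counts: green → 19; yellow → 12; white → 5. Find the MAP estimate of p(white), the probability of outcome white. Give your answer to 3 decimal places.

The posterior is Dirichlet(αᵢ + nᵢ) = Dirichlet(26, 17, 7).
For a Dirichlet(a₁,…,a_K) with all aᵢ > 1, the mode has j-th component (aⱼ − 1)/(Σaᵢ − K).
Here Σaᵢ = 50 and K = 3, so p(white) = (7 − 1)/(50 − 3) = 6/47 ≈ 0.128.

MAP estimate of p(white) = 0.128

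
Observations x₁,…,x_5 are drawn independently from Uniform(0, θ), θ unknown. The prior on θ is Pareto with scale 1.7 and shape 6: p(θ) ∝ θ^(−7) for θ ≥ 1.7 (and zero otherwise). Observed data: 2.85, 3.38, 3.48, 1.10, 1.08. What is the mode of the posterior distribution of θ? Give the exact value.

The Uniform(0, θ) likelihood is θ^(−n) for θ ≥ max(xᵢ), zero otherwise. Here max(xᵢ) = 3.48.
Posterior ∝ θ^(−7) · θ^(−5) = θ^(−12) on θ ≥ max(1.7, 3.48) = 3.48.
This density is strictly decreasing in θ, so the posterior mode lies at the lower boundary of the support.

θ̂_MAP = 3.48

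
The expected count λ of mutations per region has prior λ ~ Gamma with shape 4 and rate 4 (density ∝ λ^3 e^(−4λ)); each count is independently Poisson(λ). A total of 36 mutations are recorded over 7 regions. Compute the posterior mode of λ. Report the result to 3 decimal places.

Σxᵢ = 36, n = 7.
Posterior ∝ λ^3e^(−4λ) · λ^36e^(−7λ) = λ^39e^(−11λ), i.e. Gamma(shape=40, rate=11).
The mode of a Gamma(a, b) with a ≥ 1 (shape–rate) is (a−1)/b = 39/11 ≈ 3.545.

λ̂_MAP = 3.545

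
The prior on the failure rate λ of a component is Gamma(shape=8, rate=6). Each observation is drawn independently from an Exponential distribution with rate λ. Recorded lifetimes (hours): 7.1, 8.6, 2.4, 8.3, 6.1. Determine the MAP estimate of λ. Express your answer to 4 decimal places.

The Exponential(rate=λ) likelihood is ∝ λ^n e^(−λΣtᵢ). Here n = 5 and Σtᵢ = 7.1 + 8.6 + 2.4 + 8.3 + 6.1 = 32.5.
Posterior ∝ λ^7e^(−6λ) · λ^5e^(−32.5λ) = λ^12e^(−38.5λ), i.e. Gamma(13, 38.5).
Mode = (a−1)/b = 12/38.5 ≈ 0.3117.

λ̂_MAP = 0.3117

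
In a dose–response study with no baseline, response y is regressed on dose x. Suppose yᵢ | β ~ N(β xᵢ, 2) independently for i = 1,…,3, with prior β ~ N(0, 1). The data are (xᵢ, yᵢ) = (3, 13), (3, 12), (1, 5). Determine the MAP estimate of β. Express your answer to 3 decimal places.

β̂_MAP = 3.810

log p(β | y) = −Σ(yᵢ − βxᵢ)²/(2·2) − β²/(2·1) + const.
Setting the derivative to zero: Σxᵢ(yᵢ − βxᵢ)/2 − β/1 = 0, so β = Σxᵢyᵢ / (Σxᵢ² + σ²/τ²).
Σxᵢyᵢ = 3·13 + 3·12 + 1·5 = 80; Σxᵢ² = 19; σ²/τ² = 2.
β̂_MAP = 80 / (19 + 2) = 80/21 ≈ 3.810.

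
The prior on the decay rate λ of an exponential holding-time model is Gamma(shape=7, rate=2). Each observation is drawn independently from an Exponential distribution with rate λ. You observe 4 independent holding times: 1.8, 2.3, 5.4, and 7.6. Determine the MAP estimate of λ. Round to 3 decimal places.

λ̂_MAP = 0.524

The Exponential(rate=λ) likelihood is ∝ λ^n e^(−λΣtᵢ). Here n = 4 and Σtᵢ = 1.8 + 2.3 + 5.4 + 7.6 = 17.1.
Posterior ∝ λ^6e^(−2λ) · λ^4e^(−17.1λ) = λ^10e^(−19.1λ), i.e. Gamma(11, 19.1).
Mode = (a−1)/b = 10/19.1 ≈ 0.524.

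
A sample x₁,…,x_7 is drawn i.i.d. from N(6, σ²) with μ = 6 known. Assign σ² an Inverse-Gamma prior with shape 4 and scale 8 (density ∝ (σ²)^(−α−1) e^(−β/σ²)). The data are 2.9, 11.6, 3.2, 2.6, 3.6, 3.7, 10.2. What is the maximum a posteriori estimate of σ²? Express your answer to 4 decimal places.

σ̂²_MAP = 6.1800

Sum of squared deviations about the known mean: SS = (2.9−6)² + (11.6−6)² + (3.2−6)² + (2.6−6)² + (3.6−6)² + (3.7−6)² + (10.2−6)² = 89.06.
The Normal likelihood contributes (σ²)^(−n/2) exp(−SS/(2σ²)), so the posterior is Inverse-Gamma(α + n/2, β + SS/2) = Inverse-Gamma(7.5, 52.53).
The mode of Inverse-Gamma(a, b) is b/(a+1) = 52.53/8.5 ≈ 6.1800.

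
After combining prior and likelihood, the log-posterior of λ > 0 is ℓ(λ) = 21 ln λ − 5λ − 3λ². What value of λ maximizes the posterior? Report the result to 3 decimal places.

ℓ'(λ) = 21/λ − 5 − 6λ. Setting this to zero and multiplying by λ: 6λ² + 5λ − 21 = 0.
λ = (−5 + √(5² + 4·6·21)) / (2·6) = (−5 + √529) / 12 = (−5 + 23)/12 = 3/2.
ℓ''(λ) = −21/λ² − 6 < 0, confirming a maximum.

λ̂_MAP = 1.500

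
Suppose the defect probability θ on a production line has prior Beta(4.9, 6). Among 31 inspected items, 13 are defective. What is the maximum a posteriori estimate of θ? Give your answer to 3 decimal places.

θ̂_MAP = 0.424

Prior: Beta(4.9, 6).
Data: 13 successes in 31 trials. The binomial likelihood contributes θ^13(1−θ)^18, so the posterior is Beta(4.9+13, 6+18) = Beta(17.9, 24).
For Beta(a, b) with a, b > 1 the mode is (a−1)/(a+b−2) = 16.9/39.9 ≈ 0.424.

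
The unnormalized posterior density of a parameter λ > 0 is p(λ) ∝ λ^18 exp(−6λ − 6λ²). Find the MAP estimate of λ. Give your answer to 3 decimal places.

ℓ'(λ) = 18/λ − 6 − 12λ. Setting this to zero and multiplying by λ: 12λ² + 6λ − 18 = 0.
λ = (−6 + √(6² + 4·12·18)) / (2·12) = (−6 + √900) / 24 = (−6 + 30)/24 = 1.
ℓ''(λ) = −18/λ² − 12 < 0, confirming a maximum.

λ̂_MAP = 1.000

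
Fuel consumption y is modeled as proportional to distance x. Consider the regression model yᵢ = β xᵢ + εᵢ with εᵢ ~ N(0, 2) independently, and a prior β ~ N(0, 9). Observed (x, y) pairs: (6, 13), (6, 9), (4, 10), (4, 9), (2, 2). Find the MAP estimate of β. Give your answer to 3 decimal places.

log p(β | y) = −Σ(yᵢ − βxᵢ)²/(2·2) − β²/(2·9) + const.
Setting the derivative to zero: Σxᵢ(yᵢ − βxᵢ)/2 − β/9 = 0, so β = Σxᵢyᵢ / (Σxᵢ² + σ²/τ²).
Σxᵢyᵢ = 6·13 + 6·9 + 4·10 + 4·9 + 2·2 = 212; Σxᵢ² = 108; σ²/τ² = 2/9.
β̂_MAP = 212 / (108 + 2/9) = 212/(974/9) = 954/487 ≈ 1.959.

β̂_MAP = 1.959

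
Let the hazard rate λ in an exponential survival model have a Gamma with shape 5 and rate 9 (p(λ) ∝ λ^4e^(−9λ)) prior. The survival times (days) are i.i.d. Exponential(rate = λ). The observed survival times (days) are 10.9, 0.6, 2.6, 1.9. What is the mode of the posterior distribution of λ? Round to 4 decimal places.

The Exponential(rate=λ) likelihood is ∝ λ^n e^(−λΣtᵢ). Here n = 4 and Σtᵢ = 10.9 + 0.6 + 2.6 + 1.9 = 16.
Posterior ∝ λ^4e^(−9λ) · λ^4e^(−16λ) = λ^8e^(−25λ), i.e. Gamma(9, 25).
Mode = (a−1)/b = 8/25 ≈ 0.3200.

λ̂_MAP = 0.3200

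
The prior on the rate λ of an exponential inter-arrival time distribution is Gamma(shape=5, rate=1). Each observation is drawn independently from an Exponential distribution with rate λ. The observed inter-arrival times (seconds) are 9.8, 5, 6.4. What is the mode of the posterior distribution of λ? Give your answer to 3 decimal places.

λ̂_MAP = 0.315

The Exponential(rate=λ) likelihood is ∝ λ^n e^(−λΣtᵢ). Here n = 3 and Σtᵢ = 9.8 + 5 + 6.4 = 21.2.
Posterior ∝ λ^4e^(−1λ) · λ^3e^(−21.2λ) = λ^7e^(−22.2λ), i.e. Gamma(8, 22.2).
Mode = (a−1)/b = 7/22.2 ≈ 0.315.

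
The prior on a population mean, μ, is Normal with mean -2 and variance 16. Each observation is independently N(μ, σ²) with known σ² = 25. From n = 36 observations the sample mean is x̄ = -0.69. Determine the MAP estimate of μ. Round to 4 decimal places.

n = 36, x̄ = -0.69.
For a Normal prior and Normal likelihood with known variance, the posterior is Normal; its mode equals its mean, the precision-weighted average.
Prior precision 1/σ₀² = 1/16 = 0.0625; data precision n/σ² = 36/25 = 1.44.
μ̂ = (0.0625·(-2) + 1.44·(-0.69)) / (0.0625 + 1.44) = (-1.1186)/1.5025 = -11186/15025 ≈ -0.7445.

μ̂_MAP = -0.7445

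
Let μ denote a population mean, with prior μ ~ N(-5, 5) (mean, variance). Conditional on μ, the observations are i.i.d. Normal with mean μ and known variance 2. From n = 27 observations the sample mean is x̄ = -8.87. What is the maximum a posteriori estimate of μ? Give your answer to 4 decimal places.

n = 27, x̄ = -8.87.
For a Normal prior and Normal likelihood with known variance, the posterior is Normal; its mode equals its mean, the precision-weighted average.
Prior precision 1/σ₀² = 1/5 = 0.2; data precision n/σ² = 27/2 = 13.5.
μ̂ = (0.2·(-5) + 13.5·(-8.87)) / (0.2 + 13.5) = (-120.745)/13.7 = -24149/2740 ≈ -8.8135.

μ̂_MAP = -8.8135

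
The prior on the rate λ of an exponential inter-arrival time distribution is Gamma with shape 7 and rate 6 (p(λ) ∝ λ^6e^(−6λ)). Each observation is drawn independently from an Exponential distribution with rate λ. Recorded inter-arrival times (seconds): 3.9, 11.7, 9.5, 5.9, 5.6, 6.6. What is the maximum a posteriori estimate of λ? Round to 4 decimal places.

λ̂_MAP = 0.2439

The Exponential(rate=λ) likelihood is ∝ λ^n e^(−λΣtᵢ). Here n = 6 and Σtᵢ = 3.9 + 11.7 + 9.5 + 5.9 + 5.6 + 6.6 = 43.2.
Posterior ∝ λ^6e^(−6λ) · λ^6e^(−43.2λ) = λ^12e^(−49.2λ), i.e. Gamma(13, 49.2).
Mode = (a−1)/b = 12/49.2 ≈ 0.2439.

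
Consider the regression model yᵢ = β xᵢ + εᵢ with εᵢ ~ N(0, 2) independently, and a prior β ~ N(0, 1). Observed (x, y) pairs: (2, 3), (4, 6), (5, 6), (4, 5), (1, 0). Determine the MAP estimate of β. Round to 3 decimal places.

log p(β | y) = −Σ(yᵢ − βxᵢ)²/(2·2) − β²/(2·1) + const.
Setting the derivative to zero: Σxᵢ(yᵢ − βxᵢ)/2 − β/1 = 0, so β = Σxᵢyᵢ / (Σxᵢ² + σ²/τ²).
Σxᵢyᵢ = 2·3 + 4·6 + 5·6 + 4·5 + 1·0 = 80; Σxᵢ² = 62; σ²/τ² = 2.
β̂_MAP = 80 / (62 + 2) = 80/64 ≈ 1.250.

β̂_MAP = 1.250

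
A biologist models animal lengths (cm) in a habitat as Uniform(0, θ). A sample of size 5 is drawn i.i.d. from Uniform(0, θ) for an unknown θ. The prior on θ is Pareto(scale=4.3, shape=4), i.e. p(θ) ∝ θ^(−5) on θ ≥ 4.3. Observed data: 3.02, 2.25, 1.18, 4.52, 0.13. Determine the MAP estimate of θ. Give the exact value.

The Uniform(0, θ) likelihood is θ^(−n) for θ ≥ max(xᵢ), zero otherwise. Here max(xᵢ) = 4.52.
Posterior ∝ θ^(−5) · θ^(−5) = θ^(−10) on θ ≥ max(4.3, 4.52) = 4.52.
This density is strictly decreasing in θ, so the posterior mode lies at the lower boundary of the support.

θ̂_MAP = 4.52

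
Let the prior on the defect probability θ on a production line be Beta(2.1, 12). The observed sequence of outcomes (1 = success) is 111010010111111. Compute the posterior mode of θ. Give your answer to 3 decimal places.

Prior: Beta(2.1, 12).
Data: 11 successes in 15 trials (from the sequence). The binomial likelihood contributes θ^11(1−θ)^4, so the posterior is Beta(2.1+11, 12+4) = Beta(13.1, 16).
For Beta(a, b) with a, b > 1 the mode is (a−1)/(a+b−2) = 12.1/27.1 ≈ 0.446.

θ̂_MAP = 0.446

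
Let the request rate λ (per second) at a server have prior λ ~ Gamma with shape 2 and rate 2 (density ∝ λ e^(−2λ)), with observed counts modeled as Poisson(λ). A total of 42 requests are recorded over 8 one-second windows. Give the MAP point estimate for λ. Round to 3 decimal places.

Σxᵢ = 42, n = 8.
Posterior ∝ λe^(−2λ) · λ^42e^(−8λ) = λ^43e^(−10λ), i.e. Gamma(shape=44, rate=10).
The mode of a Gamma(a, b) with a ≥ 1 (shape–rate) is (a−1)/b = 43/10 ≈ 4.300.

λ̂_MAP = 4.300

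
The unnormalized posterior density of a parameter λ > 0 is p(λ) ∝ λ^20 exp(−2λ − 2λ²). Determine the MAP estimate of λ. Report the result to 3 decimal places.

λ̂_MAP = 2.000

ℓ'(λ) = 20/λ − 2 − 4λ. Setting this to zero and multiplying by λ: 4λ² + 2λ − 20 = 0.
λ = (−2 + √(2² + 4·4·20)) / (2·4) = (−2 + √324) / 8 = (−2 + 18)/8 = 2.
ℓ''(λ) = −20/λ² − 4 < 0, confirming a maximum.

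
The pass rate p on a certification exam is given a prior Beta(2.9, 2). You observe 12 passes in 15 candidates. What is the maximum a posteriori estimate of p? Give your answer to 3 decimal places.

Prior: Beta(2.9, 2).
Data: 12 successes in 15 trials. The binomial likelihood contributes p^12(1−p)^3, so the posterior is Beta(2.9+12, 2+3) = Beta(14.9, 5).
For Beta(a, b) with a, b > 1 the mode is (a−1)/(a+b−2) = 13.9/17.9 ≈ 0.777.

p̂_MAP = 0.777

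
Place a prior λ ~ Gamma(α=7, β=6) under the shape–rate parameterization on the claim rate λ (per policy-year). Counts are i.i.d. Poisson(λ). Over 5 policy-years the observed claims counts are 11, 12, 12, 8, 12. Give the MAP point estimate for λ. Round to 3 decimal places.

Σxᵢ = 11+12+12+8+12 = 55, with n = 5.
Posterior ∝ λ^6e^(−6λ) · λ^55e^(−5λ) = λ^61e^(−11λ), i.e. Gamma(shape=62, rate=11).
The mode of a Gamma(a, b) with a ≥ 1 (shape–rate) is (a−1)/b = 61/11 ≈ 5.545.

λ̂_MAP = 5.545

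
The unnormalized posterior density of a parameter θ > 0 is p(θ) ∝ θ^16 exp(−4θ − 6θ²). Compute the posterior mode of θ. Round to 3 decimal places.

ℓ'(θ) = 16/θ − 4 − 12θ. Setting this to zero and multiplying by θ: 12θ² + 4θ − 16 = 0.
θ = (−4 + √(4² + 4·12·16)) / (2·12) = (−4 + √784) / 24 = (−4 + 28)/24 = 1.
ℓ''(θ) = −16/θ² − 12 < 0, confirming a maximum.

θ̂_MAP = 1.000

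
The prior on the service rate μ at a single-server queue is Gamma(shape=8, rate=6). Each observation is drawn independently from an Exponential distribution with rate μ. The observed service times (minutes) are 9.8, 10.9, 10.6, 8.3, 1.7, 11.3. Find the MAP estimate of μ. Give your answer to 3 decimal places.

μ̂_MAP = 0.222

The Exponential(rate=μ) likelihood is ∝ μ^n e^(−μΣtᵢ). Here n = 6 and Σtᵢ = 9.8 + 10.9 + 10.6 + 8.3 + 1.7 + 11.3 = 52.6.
Posterior ∝ μ^7e^(−6μ) · μ^6e^(−52.6μ) = μ^13e^(−58.6μ), i.e. Gamma(14, 58.6).
Mode = (a−1)/b = 13/58.6 ≈ 0.222.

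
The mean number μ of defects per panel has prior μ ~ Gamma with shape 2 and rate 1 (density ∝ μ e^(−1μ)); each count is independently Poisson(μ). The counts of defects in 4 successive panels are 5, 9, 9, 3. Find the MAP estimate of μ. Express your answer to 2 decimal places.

μ̂_MAP = 5.40

Σxᵢ = 5+9+9+3 = 26, with n = 4.
Posterior ∝ μe^(−1μ) · μ^26e^(−4μ) = μ^27e^(−5μ), i.e. Gamma(shape=28, rate=5).
The mode of a Gamma(a, b) with a ≥ 1 (shape–rate) is (a−1)/b = 27/5 ≈ 5.40.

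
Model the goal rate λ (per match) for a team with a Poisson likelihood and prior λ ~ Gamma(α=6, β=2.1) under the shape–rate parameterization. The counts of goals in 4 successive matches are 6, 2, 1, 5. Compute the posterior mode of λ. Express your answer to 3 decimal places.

Σxᵢ = 6+2+1+5 = 14, with n = 4.
Posterior ∝ λ^5e^(−2.1λ) · λ^14e^(−4λ) = λ^19e^(−6.1λ), i.e. Gamma(shape=20, rate=6.1).
The mode of a Gamma(a, b) with a ≥ 1 (shape–rate) is (a−1)/b = 19/6.1 ≈ 3.115.

λ̂_MAP = 3.115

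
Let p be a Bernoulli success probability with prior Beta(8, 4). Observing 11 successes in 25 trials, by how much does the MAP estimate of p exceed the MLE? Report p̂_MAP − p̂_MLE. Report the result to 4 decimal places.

MAP − MLE = 0.0743

Posterior is Beta(19, 18); MAP = (19−1)/(37−2) = 18/35 ≈ 0.51429.
MLE ignores the prior: p̂_MLE = k/n = 11/25 ≈ 0.44000.
Difference = 18/35 − 11/25 = 13/175 ≈ 0.0743.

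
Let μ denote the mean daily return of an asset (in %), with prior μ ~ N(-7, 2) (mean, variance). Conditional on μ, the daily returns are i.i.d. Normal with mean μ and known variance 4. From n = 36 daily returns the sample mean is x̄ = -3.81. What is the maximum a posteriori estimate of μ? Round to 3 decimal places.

n = 36, x̄ = -3.81.
For a Normal prior and Normal likelihood with known variance, the posterior is Normal; its mode equals its mean, the precision-weighted average.
Prior precision 1/σ₀² = 1/2 = 0.5; data precision n/σ² = 36/4 = 9.
μ̂ = (0.5·(-7) + 9·(-3.81)) / (0.5 + 9) = (-37.79)/9.5 = -3779/950 ≈ -3.978.

μ̂_MAP = -3.978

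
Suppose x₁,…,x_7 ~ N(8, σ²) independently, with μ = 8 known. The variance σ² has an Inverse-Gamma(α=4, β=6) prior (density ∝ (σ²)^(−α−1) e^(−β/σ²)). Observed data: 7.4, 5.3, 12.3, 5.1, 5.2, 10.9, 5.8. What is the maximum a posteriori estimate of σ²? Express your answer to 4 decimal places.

σ̂²_MAP = 3.9788

Sum of squared deviations about the known mean: SS = (7.4−8)² + (5.3−8)² + (12.3−8)² + (5.1−8)² + (5.2−8)² + (10.9−8)² + (5.8−8)² = 55.64.
The Normal likelihood contributes (σ²)^(−n/2) exp(−SS/(2σ²)), so the posterior is Inverse-Gamma(α + n/2, β + SS/2) = Inverse-Gamma(7.5, 33.82).
The mode of Inverse-Gamma(a, b) is b/(a+1) = 33.82/8.5 ≈ 3.9788.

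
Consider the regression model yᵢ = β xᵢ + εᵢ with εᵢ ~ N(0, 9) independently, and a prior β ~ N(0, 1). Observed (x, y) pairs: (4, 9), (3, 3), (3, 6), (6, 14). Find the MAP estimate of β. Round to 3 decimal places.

β̂_MAP = 1.861

log p(β | y) = −Σ(yᵢ − βxᵢ)²/(2·9) − β²/(2·1) + const.
Setting the derivative to zero: Σxᵢ(yᵢ − βxᵢ)/9 − β/1 = 0, so β = Σxᵢyᵢ / (Σxᵢ² + σ²/τ²).
Σxᵢyᵢ = 4·9 + 3·3 + 3·6 + 6·14 = 147; Σxᵢ² = 70; σ²/τ² = 9.
β̂_MAP = 147 / (70 + 9) = 147/79 ≈ 1.861.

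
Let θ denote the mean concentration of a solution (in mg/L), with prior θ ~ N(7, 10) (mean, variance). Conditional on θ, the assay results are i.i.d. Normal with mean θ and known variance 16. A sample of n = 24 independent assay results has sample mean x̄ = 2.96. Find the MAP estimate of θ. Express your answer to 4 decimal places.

θ̂_MAP = 3.2125

n = 24, x̄ = 2.96.
For a Normal prior and Normal likelihood with known variance, the posterior is Normal; its mode equals its mean, the precision-weighted average.
Prior precision 1/σ₀² = 1/10 = 0.1; data precision n/σ² = 24/16 = 1.5.
θ̂ = (0.1·7 + 1.5·2.96) / (0.1 + 1.5) = 5.14/1.6 = 3.2125.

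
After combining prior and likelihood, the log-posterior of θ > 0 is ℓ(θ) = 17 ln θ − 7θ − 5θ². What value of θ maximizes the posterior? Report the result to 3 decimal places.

θ̂_MAP = 1.000

ℓ'(θ) = 17/θ − 7 − 10θ. Setting this to zero and multiplying by θ: 10θ² + 7θ − 17 = 0.
θ = (−7 + √(7² + 4·10·17)) / (2·10) = (−7 + √729) / 20 = (−7 + 27)/20 = 1.
ℓ''(θ) = −17/θ² − 10 < 0, confirming a maximum.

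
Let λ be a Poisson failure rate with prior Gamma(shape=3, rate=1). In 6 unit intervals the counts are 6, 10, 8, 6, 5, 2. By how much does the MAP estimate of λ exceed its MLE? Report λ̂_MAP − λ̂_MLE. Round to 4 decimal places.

Σxᵢ = 37. Posterior is Gamma(40, 7); MAP = (40−1)/7 = 39/7 ≈ 5.57143.
MLE = x̄ = 37/6 ≈ 6.16667.
Difference = 39/7 − 37/6 = -25/42 ≈ -0.5952.

MAP − MLE = -0.5952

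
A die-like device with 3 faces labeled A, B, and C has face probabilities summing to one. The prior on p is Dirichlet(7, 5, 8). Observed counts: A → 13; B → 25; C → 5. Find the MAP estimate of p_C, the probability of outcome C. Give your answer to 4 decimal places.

The posterior is Dirichlet(αᵢ + nᵢ) = Dirichlet(20, 30, 13).
For a Dirichlet(a₁,…,a_K) with all aᵢ > 1, the mode has j-th component (aⱼ − 1)/(Σaᵢ − K).
Here Σaᵢ = 63 and K = 3, so p_C = (13 − 1)/(63 − 3) = 12/60 ≈ 0.2000.

MAP estimate of p_C = 0.2000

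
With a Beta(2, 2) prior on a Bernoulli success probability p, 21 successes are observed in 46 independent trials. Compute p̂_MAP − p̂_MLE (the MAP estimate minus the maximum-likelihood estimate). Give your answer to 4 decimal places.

Posterior is Beta(23, 27); MAP = (23−1)/(50−2) = 22/48 ≈ 0.45833.
MLE ignores the prior: p̂_MLE = k/n = 21/46 ≈ 0.45652.
Difference = 22/48 − 21/46 = 1/552 ≈ 0.0018.

MAP − MLE = 0.0018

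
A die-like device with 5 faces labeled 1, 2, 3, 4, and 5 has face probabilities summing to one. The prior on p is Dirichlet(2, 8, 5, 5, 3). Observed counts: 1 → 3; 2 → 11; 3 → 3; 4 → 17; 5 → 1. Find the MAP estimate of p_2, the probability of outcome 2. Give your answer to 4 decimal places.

MAP estimate: 0.3396

The posterior is Dirichlet(αᵢ + nᵢ) = Dirichlet(5, 19, 8, 22, 4).
For a Dirichlet(a₁,…,a_K) with all aᵢ > 1, the mode has j-th component (aⱼ − 1)/(Σaᵢ − K).
Here Σaᵢ = 58 and K = 5, so p_2 = (19 − 1)/(58 − 5) = 18/53 ≈ 0.3396.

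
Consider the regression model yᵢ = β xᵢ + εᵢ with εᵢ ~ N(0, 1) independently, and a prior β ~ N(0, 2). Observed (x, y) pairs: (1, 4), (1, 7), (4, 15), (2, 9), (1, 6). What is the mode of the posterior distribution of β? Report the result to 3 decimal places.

log p(β | y) = −Σ(yᵢ − βxᵢ)²/(2·1) − β²/(2·2) + const.
Setting the derivative to zero: Σxᵢ(yᵢ − βxᵢ)/1 − β/2 = 0, so β = Σxᵢyᵢ / (Σxᵢ² + σ²/τ²).
Σxᵢyᵢ = 1·4 + 1·7 + 4·15 + 2·9 + 1·6 = 95; Σxᵢ² = 23; σ²/τ² = 0.5.
β̂_MAP = 95 / (23 + 0.5) = 95/23.5 ≈ 4.043.

β̂_MAP = 4.043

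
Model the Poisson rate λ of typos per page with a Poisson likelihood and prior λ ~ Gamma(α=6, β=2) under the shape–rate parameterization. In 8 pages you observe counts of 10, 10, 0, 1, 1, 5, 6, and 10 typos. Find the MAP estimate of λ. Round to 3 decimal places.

Σxᵢ = 10+10+0+1+1+5+6+10 = 43, with n = 8.
Posterior ∝ λ^5e^(−2λ) · λ^43e^(−8λ) = λ^48e^(−10λ), i.e. Gamma(shape=49, rate=10).
The mode of a Gamma(a, b) with a ≥ 1 (shape–rate) is (a−1)/b = 48/10 ≈ 4.800.

λ̂_MAP = 4.800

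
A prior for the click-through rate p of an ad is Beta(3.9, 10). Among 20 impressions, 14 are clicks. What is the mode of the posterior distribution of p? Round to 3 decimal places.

p̂_MAP = 0.530

Prior: Beta(3.9, 10).
Data: 14 successes in 20 trials. The binomial likelihood contributes p^14(1−p)^6, so the posterior is Beta(3.9+14, 10+6) = Beta(17.9, 16).
For Beta(a, b) with a, b > 1 the mode is (a−1)/(a+b−2) = 16.9/31.9 ≈ 0.530.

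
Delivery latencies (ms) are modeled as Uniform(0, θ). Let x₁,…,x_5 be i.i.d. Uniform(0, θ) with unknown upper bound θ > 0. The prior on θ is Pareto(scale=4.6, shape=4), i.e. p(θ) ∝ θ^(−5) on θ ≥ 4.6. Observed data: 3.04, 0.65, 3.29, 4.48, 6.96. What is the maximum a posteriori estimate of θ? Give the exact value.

θ̂_MAP = 6.96

The Uniform(0, θ) likelihood is θ^(−n) for θ ≥ max(xᵢ), zero otherwise. Here max(xᵢ) = 6.96.
Posterior ∝ θ^(−5) · θ^(−5) = θ^(−10) on θ ≥ max(4.6, 6.96) = 6.96.
This density is strictly decreasing in θ, so the posterior mode lies at the lower boundary of the support.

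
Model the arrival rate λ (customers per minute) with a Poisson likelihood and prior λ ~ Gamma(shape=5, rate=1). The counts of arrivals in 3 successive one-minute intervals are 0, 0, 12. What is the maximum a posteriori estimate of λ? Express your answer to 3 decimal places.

λ̂_MAP = 4.000

Σxᵢ = 0+0+12 = 12, with n = 3.
Posterior ∝ λ^4e^(−1λ) · λ^12e^(−3λ) = λ^16e^(−4λ), i.e. Gamma(shape=17, rate=4).
The mode of a Gamma(a, b) with a ≥ 1 (shape–rate) is (a−1)/b = 16/4 ≈ 4.000.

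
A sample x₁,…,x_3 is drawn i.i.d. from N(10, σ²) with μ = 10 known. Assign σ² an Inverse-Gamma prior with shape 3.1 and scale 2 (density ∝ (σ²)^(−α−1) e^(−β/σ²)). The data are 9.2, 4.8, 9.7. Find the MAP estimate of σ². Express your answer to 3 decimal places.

Sum of squared deviations about the known mean: SS = (9.2−10)² + (4.8−10)² + (9.7−10)² = 27.77.
The Normal likelihood contributes (σ²)^(−n/2) exp(−SS/(2σ²)), so the posterior is Inverse-Gamma(α + n/2, β + SS/2) = Inverse-Gamma(4.6, 15.885).
The mode of Inverse-Gamma(a, b) is b/(a+1) = 15.885/5.6 ≈ 2.837.

σ̂²_MAP = 2.837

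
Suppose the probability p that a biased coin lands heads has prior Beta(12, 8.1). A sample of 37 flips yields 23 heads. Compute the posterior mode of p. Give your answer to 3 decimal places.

Prior: Beta(12, 8.1).
Data: 23 successes in 37 trials. The binomial likelihood contributes p^23(1−p)^14, so the posterior is Beta(12+23, 8.1+14) = Beta(35, 22.1).
For Beta(a, b) with a, b > 1 the mode is (a−1)/(a+b−2) = 34/55.1 ≈ 0.617.

p̂_MAP = 0.617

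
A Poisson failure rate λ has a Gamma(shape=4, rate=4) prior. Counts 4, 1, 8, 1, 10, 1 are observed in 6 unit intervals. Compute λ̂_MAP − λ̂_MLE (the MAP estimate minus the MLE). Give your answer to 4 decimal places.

MAP − MLE = -1.3667

Σxᵢ = 25. Posterior is Gamma(29, 10); MAP = (29−1)/10 = 28/10 ≈ 2.80000.
MLE = x̄ = 25/6 ≈ 4.16667.
Difference = 28/10 − 25/6 = -41/30 ≈ -1.3667.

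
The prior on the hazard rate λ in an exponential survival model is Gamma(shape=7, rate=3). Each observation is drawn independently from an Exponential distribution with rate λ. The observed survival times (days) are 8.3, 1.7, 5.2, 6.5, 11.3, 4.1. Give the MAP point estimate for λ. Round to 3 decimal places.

The Exponential(rate=λ) likelihood is ∝ λ^n e^(−λΣtᵢ). Here n = 6 and Σtᵢ = 8.3 + 1.7 + 5.2 + 6.5 + 11.3 + 4.1 = 37.1.
Posterior ∝ λ^6e^(−3λ) · λ^6e^(−37.1λ) = λ^12e^(−40.1λ), i.e. Gamma(13, 40.1).
Mode = (a−1)/b = 12/40.1 ≈ 0.299.

λ̂_MAP = 0.299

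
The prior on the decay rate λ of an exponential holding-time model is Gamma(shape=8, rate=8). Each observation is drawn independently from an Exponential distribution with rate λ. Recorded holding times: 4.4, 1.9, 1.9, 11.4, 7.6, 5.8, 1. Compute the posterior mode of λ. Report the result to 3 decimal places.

λ̂_MAP = 0.333

The Exponential(rate=λ) likelihood is ∝ λ^n e^(−λΣtᵢ). Here n = 7 and Σtᵢ = 4.4 + 1.9 + 1.9 + 11.4 + 7.6 + 5.8 + 1 = 34.
Posterior ∝ λ^7e^(−8λ) · λ^7e^(−34λ) = λ^14e^(−42λ), i.e. Gamma(15, 42).
Mode = (a−1)/b = 14/42 ≈ 0.333.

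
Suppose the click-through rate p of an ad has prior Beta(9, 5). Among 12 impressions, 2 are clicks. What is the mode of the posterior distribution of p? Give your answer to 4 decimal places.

Prior: Beta(9, 5).
Data: 2 successes in 12 trials. The binomial likelihood contributes p^2(1−p)^10, so the posterior is Beta(9+2, 5+10) = Beta(11, 15).
For Beta(a, b) with a, b > 1 the mode is (a−1)/(a+b−2) = 10/24 ≈ 0.4167.

p̂_MAP = 0.4167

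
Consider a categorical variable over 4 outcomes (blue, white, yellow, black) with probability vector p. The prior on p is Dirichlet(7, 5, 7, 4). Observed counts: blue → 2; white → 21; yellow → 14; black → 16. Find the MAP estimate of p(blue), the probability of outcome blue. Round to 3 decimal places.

MAP estimate of p(blue) = 0.111

The posterior is Dirichlet(αᵢ + nᵢ) = Dirichlet(9, 26, 21, 20).
For a Dirichlet(a₁,…,a_K) with all aᵢ > 1, the mode has j-th component (aⱼ − 1)/(Σaᵢ − K).
Here Σaᵢ = 76 and K = 4, so p(blue) = (9 − 1)/(76 − 4) = 8/72 ≈ 0.111.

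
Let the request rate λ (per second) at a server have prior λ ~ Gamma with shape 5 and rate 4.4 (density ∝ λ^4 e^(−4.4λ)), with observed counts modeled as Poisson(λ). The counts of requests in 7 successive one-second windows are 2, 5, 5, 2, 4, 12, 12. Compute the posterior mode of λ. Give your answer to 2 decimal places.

Σxᵢ = 2+5+5+2+4+12+12 = 42, with n = 7.
Posterior ∝ λ^4e^(−4.4λ) · λ^42e^(−7λ) = λ^46e^(−11.4λ), i.e. Gamma(shape=47, rate=11.4).
The mode of a Gamma(a, b) with a ≥ 1 (shape–rate) is (a−1)/b = 46/11.4 ≈ 4.04.

λ̂_MAP = 4.04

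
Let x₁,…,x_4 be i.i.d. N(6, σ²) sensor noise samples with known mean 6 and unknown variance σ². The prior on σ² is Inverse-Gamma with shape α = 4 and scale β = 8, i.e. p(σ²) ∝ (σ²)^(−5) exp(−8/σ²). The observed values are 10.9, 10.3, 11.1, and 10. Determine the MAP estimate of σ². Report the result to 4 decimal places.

σ̂²_MAP = 7.1793

Sum of squared deviations about the known mean: SS = (10.9−6)² + (10.3−6)² + (11.1−6)² + (10−6)² = 84.51.
The Normal likelihood contributes (σ²)^(−n/2) exp(−SS/(2σ²)), so the posterior is Inverse-Gamma(α + n/2, β + SS/2) = Inverse-Gamma(6, 50.255).
The mode of Inverse-Gamma(a, b) is b/(a+1) = 50.255/7 ≈ 7.1793.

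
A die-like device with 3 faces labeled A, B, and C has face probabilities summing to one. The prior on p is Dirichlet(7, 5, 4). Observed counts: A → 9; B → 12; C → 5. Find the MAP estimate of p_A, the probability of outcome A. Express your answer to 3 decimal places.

The posterior is Dirichlet(αᵢ + nᵢ) = Dirichlet(16, 17, 9).
For a Dirichlet(a₁,…,a_K) with all aᵢ > 1, the mode has j-th component (aⱼ − 1)/(Σaᵢ − K).
Here Σaᵢ = 42 and K = 3, so p_A = (16 − 1)/(42 − 3) = 15/39 ≈ 0.385.

MAP estimate of p_A = 0.385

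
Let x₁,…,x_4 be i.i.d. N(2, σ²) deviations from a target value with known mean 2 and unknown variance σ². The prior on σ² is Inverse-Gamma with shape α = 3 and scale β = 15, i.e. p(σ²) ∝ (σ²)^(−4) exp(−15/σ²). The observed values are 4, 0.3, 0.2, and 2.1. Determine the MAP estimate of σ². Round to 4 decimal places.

Sum of squared deviations about the known mean: SS = (4−2)² + (0.3−2)² + (0.2−2)² + (2.1−2)² = 10.14.
The Normal likelihood contributes (σ²)^(−n/2) exp(−SS/(2σ²)), so the posterior is Inverse-Gamma(α + n/2, β + SS/2) = Inverse-Gamma(5, 20.07).
The mode of Inverse-Gamma(a, b) is b/(a+1) = 20.07/6 ≈ 3.3450.

σ̂²_MAP = 3.3450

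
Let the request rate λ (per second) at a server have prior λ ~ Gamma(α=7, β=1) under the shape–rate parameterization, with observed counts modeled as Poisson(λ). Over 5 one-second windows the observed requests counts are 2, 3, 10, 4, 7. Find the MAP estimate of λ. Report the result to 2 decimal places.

Σxᵢ = 2+3+10+4+7 = 26, with n = 5.
Posterior ∝ λ^6e^(−1λ) · λ^26e^(−5λ) = λ^32e^(−6λ), i.e. Gamma(shape=33, rate=6).
The mode of a Gamma(a, b) with a ≥ 1 (shape–rate) is (a−1)/b = 32/6 ≈ 5.33.

λ̂_MAP = 5.33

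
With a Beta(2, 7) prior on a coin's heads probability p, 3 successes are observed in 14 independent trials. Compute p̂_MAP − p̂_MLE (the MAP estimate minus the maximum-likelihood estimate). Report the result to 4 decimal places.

Posterior is Beta(5, 18); MAP = (5−1)/(23−2) = 4/21 ≈ 0.19048.
MLE ignores the prior: p̂_MLE = k/n = 3/14 ≈ 0.21429.
Difference = 4/21 − 3/14 = -1/42 ≈ -0.0238.

MAP − MLE = -0.0238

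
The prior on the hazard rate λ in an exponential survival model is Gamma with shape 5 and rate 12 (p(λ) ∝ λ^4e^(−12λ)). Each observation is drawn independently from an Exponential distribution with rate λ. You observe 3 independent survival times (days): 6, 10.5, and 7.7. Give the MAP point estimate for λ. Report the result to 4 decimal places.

The Exponential(rate=λ) likelihood is ∝ λ^n e^(−λΣtᵢ). Here n = 3 and Σtᵢ = 6 + 10.5 + 7.7 = 24.2.
Posterior ∝ λ^4e^(−12λ) · λ^3e^(−24.2λ) = λ^7e^(−36.2λ), i.e. Gamma(8, 36.2).
Mode = (a−1)/b = 7/36.2 ≈ 0.1934.

λ̂_MAP = 0.1934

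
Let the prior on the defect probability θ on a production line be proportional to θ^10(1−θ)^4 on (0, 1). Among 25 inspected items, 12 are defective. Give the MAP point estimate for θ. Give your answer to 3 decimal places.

The prior density ∝ θ^10(1−θ)^4 is the kernel of Beta(11, 5).
Data: 12 successes in 25 trials. The binomial likelihood contributes θ^12(1−θ)^13, so the posterior is Beta(11+12, 5+13) = Beta(23, 18).
For Beta(a, b) with a, b > 1 the mode is (a−1)/(a+b−2) = 22/39 ≈ 0.564.

θ̂_MAP = 0.564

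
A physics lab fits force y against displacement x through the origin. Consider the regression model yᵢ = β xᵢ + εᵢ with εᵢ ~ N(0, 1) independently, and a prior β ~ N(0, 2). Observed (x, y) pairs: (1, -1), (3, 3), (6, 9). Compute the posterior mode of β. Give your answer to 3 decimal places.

β̂_MAP = 1.333

log p(β | y) = −Σ(yᵢ − βxᵢ)²/(2·1) − β²/(2·2) + const.
Setting the derivative to zero: Σxᵢ(yᵢ − βxᵢ)/1 − β/2 = 0, so β = Σxᵢyᵢ / (Σxᵢ² + σ²/τ²).
Σxᵢyᵢ = 1·(-1) + 3·3 + 6·9 = 62; Σxᵢ² = 46; σ²/τ² = 0.5.
β̂_MAP = 62 / (46 + 0.5) = 62/46.5 ≈ 1.333.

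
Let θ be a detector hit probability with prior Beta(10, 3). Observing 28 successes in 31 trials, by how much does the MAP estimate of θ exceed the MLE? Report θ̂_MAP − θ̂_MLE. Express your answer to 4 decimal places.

MAP − MLE = -0.0223

Posterior is Beta(38, 6); MAP = (38−1)/(44−2) = 37/42 ≈ 0.88095.
MLE ignores the prior: θ̂_MLE = k/n = 28/31 ≈ 0.90323.
Difference = 37/42 − 28/31 = -29/1302 ≈ -0.0223.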